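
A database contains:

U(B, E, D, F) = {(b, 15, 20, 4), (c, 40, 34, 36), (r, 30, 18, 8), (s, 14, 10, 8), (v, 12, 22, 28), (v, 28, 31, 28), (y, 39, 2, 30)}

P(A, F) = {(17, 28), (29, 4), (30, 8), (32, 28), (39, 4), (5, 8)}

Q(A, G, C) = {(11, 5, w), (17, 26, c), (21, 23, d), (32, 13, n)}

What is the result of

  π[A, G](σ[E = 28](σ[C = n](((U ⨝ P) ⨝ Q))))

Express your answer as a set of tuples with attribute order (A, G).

U ⋈ P (natural join on F): {(b, 15, 20, 4, 29), (b, 15, 20, 4, 39), (r, 30, 18, 8, 30), (r, 30, 18, 8, 5), (s, 14, 10, 8, 30), (s, 14, 10, 8, 5), (v, 12, 22, 28, 17), (v, 12, 22, 28, 32), (v, 28, 31, 28, 17), (v, 28, 31, 28, 32)}
(U ⨝ P) ⋈ Q (natural join on A): {(v, 12, 22, 28, 17, 26, c), (v, 12, 22, 28, 32, 13, n), (v, 28, 31, 28, 17, 26, c), (v, 28, 31, 28, 32, 13, n)}
Apply σ_{C = n}; surviving tuples: {(v, 12, 22, 28, 32, 13, n), (v, 28, 31, 28, 32, 13, n)}
Apply σ_{E = 28}; surviving tuples: {(v, 28, 31, 28, 32, 13, n)}
π_{A, G} gives {(32, 13)}.

{(32, 13)}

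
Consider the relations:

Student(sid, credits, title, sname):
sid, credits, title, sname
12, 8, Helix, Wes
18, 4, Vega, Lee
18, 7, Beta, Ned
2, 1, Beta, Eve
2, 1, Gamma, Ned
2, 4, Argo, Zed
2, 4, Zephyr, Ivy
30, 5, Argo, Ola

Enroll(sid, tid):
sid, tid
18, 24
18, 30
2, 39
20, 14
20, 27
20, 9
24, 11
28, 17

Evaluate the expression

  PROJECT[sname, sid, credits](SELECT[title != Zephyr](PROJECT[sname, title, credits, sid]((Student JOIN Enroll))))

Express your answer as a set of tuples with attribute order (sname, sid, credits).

Natural join on sid: {(18, 4, Vega, Lee, 24), (18, 4, Vega, Lee, 30), (18, 7, Beta, Ned, 24), (18, 7, Beta, Ned, 30), (2, 1, Beta, Eve, 39), (2, 1, Gamma, Ned, 39), (2, 4, Argo, Zed, 39), (2, 4, Zephyr, Ivy, 39)}
Projecting to sname, title, credits, sid (2 duplicate(s) eliminated): {(Eve, Beta, 1, 2), (Ivy, Zephyr, 4, 2), (Lee, Vega, 4, 18), (Ned, Beta, 7, 18), (Ned, Gamma, 1, 2), (Zed, Argo, 4, 2)}
Selection title != Zephyr: {(Eve, Beta, 1, 2), (Lee, Vega, 4, 18), (Ned, Beta, 7, 18), (Ned, Gamma, 1, 2), (Zed, Argo, 4, 2)}
Projecting to sname, sid, credits: {(Eve, 2, 1), (Lee, 18, 4), (Ned, 18, 7), (Ned, 2, 1), (Zed, 2, 4)}

{(Eve, 2, 1), (Lee, 18, 4), (Ned, 18, 7), (Ned, 2, 1), (Zed, 2, 4)}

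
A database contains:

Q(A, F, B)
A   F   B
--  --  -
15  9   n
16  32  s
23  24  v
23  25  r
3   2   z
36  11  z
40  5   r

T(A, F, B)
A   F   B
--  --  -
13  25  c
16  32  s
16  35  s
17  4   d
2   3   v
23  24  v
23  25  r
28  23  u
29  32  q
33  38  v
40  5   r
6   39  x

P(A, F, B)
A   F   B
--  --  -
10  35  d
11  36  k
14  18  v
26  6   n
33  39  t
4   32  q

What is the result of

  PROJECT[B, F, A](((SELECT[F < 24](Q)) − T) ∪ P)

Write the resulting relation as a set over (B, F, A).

Filtering on F < 24 leaves {(15, 9, n), (3, 2, z), (36, 11, z), (40, 5, r)}.
Taking the difference: {(15, 9, n), (3, 2, z), (36, 11, z)}
Taking the union: {(10, 35, d), (11, 36, k), (14, 18, v), (15, 9, n), (26, 6, n), (3, 2, z), (33, 39, t), (36, 11, z), (4, 32, q)}
Projecting to B, F, A: {(d, 35, 10), (k, 36, 11), (n, 6, 26), (n, 9, 15), (q, 32, 4), (t, 39, 33), (v, 18, 14), (z, 11, 36), (z, 2, 3)}

{(d, 35, 10), (k, 36, 11), (n, 6, 26), (n, 9, 15), (q, 32, 4), (t, 39, 33), (v, 18, 14), (z, 11, 36), (z, 2, 3)}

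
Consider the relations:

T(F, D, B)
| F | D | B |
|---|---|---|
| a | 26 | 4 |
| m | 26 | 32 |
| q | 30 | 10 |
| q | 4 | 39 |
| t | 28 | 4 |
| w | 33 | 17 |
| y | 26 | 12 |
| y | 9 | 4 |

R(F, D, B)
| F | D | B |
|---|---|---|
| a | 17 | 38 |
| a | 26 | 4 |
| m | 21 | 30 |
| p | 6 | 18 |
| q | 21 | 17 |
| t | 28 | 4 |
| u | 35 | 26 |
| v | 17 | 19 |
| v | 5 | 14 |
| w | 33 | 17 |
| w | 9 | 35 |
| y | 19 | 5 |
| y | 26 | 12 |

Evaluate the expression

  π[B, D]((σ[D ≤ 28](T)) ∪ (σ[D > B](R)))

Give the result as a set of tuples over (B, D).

Selection D ≤ 28: {(a, 26, 4), (m, 26, 32), (q, 4, 39), (t, 28, 4), (y, 26, 12), (y, 9, 4)}
Selection D > B: {(a, 26, 4), (q, 21, 17), (t, 28, 4), (u, 35, 26), (w, 33, 17), (y, 19, 5), (y, 26, 12)}
Taking the union: {(a, 26, 4), (m, 26, 32), (q, 21, 17), (q, 4, 39), (t, 28, 4), (u, 35, 26), (w, 33, 17), (y, 19, 5), (y, 26, 12), (y, 9, 4)}
π_{B, D} gives {(12, 26), (17, 21), (17, 33), (26, 35), (32, 26), (39, 4), (4, 26), (4, 28), (4, 9), (5, 19)}.

{(12, 26), (17, 21), (17, 33), (26, 35), (32, 26), (39, 4), (4, 26), (4, 28), (4, 9), (5, 19)}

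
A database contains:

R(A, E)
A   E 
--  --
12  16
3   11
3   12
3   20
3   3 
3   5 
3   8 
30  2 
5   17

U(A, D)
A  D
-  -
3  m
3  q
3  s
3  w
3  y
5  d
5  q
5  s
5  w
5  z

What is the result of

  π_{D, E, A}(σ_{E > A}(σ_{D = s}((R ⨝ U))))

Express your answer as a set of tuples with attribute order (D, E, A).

{(s, 11, 3), (s, 12, 3), (s, 17, 5), (s, 20, 3), (s, 5, 3), (s, 8, 3)}

R ⋈ U (natural join on A): {(3, 11, m), (3, 11, q), (3, 11, s), (3, 11, w), (3, 11, y), (3, 12, m), (3, 12, q), (3, 12, s), (3, 12, w), (3, 12, y), (3, 20, m), (3, 20, q), (3, 20, s), (3, 20, w), (3, 20, y), (3, 3, m), (3, 3, q), (3, 3, s), (3, 3, w), (3, 3, y), (3, 5, m), (3, 5, q), (3, 5, s), (3, 5, w), (3, 5, y), (3, 8, m), (3, 8, q), (3, 8, s), (3, 8, w), (3, 8, y), (5, 17, d), (5, 17, q), (5, 17, s), (5, 17, w), (5, 17, z)}
Selection D = s: {(3, 11, s), (3, 12, s), (3, 20, s), (3, 3, s), (3, 5, s), (3, 8, s), (5, 17, s)}
Selection E > A: {(3, 11, s), (3, 12, s), (3, 20, s), (3, 5, s), (3, 8, s), (5, 17, s)}
Keep only column(s) D, E, A: {(s, 11, 3), (s, 12, 3), (s, 17, 5), (s, 20, 3), (s, 5, 3), (s, 8, 3)}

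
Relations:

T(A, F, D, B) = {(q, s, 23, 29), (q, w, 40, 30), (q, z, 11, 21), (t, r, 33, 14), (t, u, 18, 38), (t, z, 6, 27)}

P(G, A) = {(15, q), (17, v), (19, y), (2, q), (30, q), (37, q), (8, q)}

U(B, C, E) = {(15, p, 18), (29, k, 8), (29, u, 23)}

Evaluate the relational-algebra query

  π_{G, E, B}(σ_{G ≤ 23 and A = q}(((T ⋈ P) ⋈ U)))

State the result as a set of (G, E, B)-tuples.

Joining T and P on A yields {(q, s, 23, 29, 15), (q, s, 23, 29, 2), (q, s, 23, 29, 30), (q, s, 23, 29, 37), (q, s, 23, 29, 8), (q, w, 40, 30, 15), (q, w, 40, 30, 2), (q, w, 40, 30, 30), (q, w, 40, 30, 37), (q, w, 40, 30, 8), (q, z, 11, 21, 15), (q, z, 11, 21, 2), (q, z, 11, 21, 30), (q, z, 11, 21, 37), (q, z, 11, 21, 8)}.
Joining (T ⋈ P) and U on B yields {(q, s, 23, 29, 15, k, 8), (q, s, 23, 29, 15, u, 23), (q, s, 23, 29, 2, k, 8), (q, s, 23, 29, 2, u, 23), (q, s, 23, 29, 30, k, 8), (q, s, 23, 29, 30, u, 23), (q, s, 23, 29, 37, k, 8), (q, s, 23, 29, 37, u, 23), (q, s, 23, 29, 8, k, 8), (q, s, 23, 29, 8, u, 23)}.
Selection G ≤ 23 and A = q: {(q, s, 23, 29, 15, k, 8), (q, s, 23, 29, 15, u, 23), (q, s, 23, 29, 2, k, 8), (q, s, 23, 29, 2, u, 23), (q, s, 23, 29, 8, k, 8), (q, s, 23, 29, 8, u, 23)}
Keep only column(s) G, E, B: {(15, 23, 29), (15, 8, 29), (2, 23, 29), (2, 8, 29), (8, 23, 29), (8, 8, 29)}

{(15, 23, 29), (15, 8, 29), (2, 23, 29), (2, 8, 29), (8, 23, 29), (8, 8, 29)}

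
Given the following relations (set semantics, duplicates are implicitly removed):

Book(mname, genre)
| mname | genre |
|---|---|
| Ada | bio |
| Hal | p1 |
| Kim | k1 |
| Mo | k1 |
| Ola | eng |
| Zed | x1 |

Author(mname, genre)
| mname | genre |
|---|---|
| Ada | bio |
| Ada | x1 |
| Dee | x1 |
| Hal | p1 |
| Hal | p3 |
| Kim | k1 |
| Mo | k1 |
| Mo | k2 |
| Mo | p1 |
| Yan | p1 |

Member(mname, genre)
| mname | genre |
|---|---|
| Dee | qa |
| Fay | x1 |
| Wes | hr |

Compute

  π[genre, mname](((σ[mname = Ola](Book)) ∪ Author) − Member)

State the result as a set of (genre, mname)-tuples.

{(bio, Ada), (eng, Ola), (k1, Kim), (k1, Mo), (k2, Mo), (p1, Hal), (p1, Mo), (p1, Yan), (p3, Hal), (x1, Ada), (x1, Dee)}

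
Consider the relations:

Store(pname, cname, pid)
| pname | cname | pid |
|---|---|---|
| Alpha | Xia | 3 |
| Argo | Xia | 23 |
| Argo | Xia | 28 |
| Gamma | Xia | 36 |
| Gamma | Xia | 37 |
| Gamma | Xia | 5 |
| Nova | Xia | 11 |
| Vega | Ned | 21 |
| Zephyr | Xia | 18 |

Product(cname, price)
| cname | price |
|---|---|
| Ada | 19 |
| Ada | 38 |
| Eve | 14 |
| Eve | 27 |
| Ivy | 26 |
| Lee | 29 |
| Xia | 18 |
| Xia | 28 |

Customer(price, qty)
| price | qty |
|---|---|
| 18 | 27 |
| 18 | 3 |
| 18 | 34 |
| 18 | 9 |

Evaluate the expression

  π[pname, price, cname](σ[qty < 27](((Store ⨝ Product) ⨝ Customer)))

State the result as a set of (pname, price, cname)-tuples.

{(Alpha, 18, Xia), (Argo, 18, Xia), (Gamma, 18, Xia), (Nova, 18, Xia), (Zephyr, 18, Xia)}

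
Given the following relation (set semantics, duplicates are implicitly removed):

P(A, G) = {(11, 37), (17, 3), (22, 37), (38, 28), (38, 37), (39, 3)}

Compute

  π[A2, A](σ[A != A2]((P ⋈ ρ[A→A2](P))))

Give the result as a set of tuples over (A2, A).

{(11, 22), (11, 38), (17, 39), (22, 11), (22, 38), (38, 11), (38, 22), (39, 17)}

ρ[A→A2]: schema becomes (A2, G); tuples unchanged.
Joining P and ρ[A→A2](P) on G yields {(11, 37, 11), (11, 37, 22), (11, 37, 38), (17, 3, 17), (17, 3, 39), (22, 37, 11), (22, 37, 22), (22, 37, 38), (38, 28, 38), (38, 37, 11), (38, 37, 22), (38, 37, 38), (39, 3, 17), (39, 3, 39)}.
Selection A != A2: {(11, 37, 22), (11, 37, 38), (17, 3, 39), (22, 37, 11), (22, 37, 38), (38, 37, 11), (38, 37, 22), (39, 3, 17)}
Keep only column(s) A2, A: {(11, 22), (11, 38), (17, 39), (22, 11), (22, 38), (38, 11), (38, 22), (39, 17)}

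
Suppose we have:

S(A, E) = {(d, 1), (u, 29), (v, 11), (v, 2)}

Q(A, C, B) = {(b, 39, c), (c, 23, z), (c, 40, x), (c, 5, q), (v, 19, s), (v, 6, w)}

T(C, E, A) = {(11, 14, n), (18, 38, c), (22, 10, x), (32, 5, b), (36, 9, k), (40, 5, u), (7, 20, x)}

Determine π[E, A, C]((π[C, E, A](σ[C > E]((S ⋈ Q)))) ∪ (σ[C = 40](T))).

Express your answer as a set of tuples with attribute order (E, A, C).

{(11, v, 19), (2, v, 19), (2, v, 6), (5, u, 40)}

Joining S and Q on A yields {(v, 11, 19, s), (v, 11, 6, w), (v, 2, 19, s), (v, 2, 6, w)}.
Apply σ_{C > E}; surviving tuples: {(v, 11, 19, s), (v, 2, 19, s), (v, 2, 6, w)}
Projecting to C, E, A: {(19, 11, v), (19, 2, v), (6, 2, v)}
Apply σ_{C = 40}; surviving tuples: {(40, 5, u)}
Set union of the two operands is {(19, 11, v), (19, 2, v), (40, 5, u), (6, 2, v)}.
Projecting to E, A, C: {(11, v, 19), (2, v, 19), (2, v, 6), (5, u, 40)}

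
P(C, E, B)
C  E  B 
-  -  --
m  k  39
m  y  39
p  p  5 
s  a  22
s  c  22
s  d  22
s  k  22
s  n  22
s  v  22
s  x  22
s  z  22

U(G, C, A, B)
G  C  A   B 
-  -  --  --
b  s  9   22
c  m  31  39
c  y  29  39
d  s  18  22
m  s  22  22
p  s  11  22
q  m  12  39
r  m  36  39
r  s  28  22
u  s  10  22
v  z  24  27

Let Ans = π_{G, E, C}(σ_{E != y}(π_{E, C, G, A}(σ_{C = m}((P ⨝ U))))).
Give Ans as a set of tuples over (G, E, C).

Natural join on C, B: {(m, k, 39, c, 31), (m, k, 39, q, 12), (m, k, 39, r, 36), (m, y, 39, c, 31), (m, y, 39, q, 12), (m, y, 39, r, 36), (s, a, 22, b, 9), (s, a, 22, d, 18), (s, a, 22, m, 22), (s, a, 22, p, 11), (s, a, 22, r, 28), (s, a, 22, u, 10), (s, c, 22, b, 9), (s, c, 22, d, 18), (s, c, 22, m, 22), (s, c, 22, p, 11), (s, c, 22, r, 28), (s, c, 22, u, 10), (s, d, 22, b, 9), (s, d, 22, d, 18), (s, d, 22, m, 22), (s, d, 22, p, 11), (s, d, 22, r, 28), (s, d, 22, u, 10), (s, k, 22, b, 9), (s, k, 22, d, 18), (s, k, 22, m, 22), (s, k, 22, p, 11), (s, k, 22, r, 28), (s, k, 22, u, 10), (s, n, 22, b, 9), (s, n, 22, d, 18), (s, n, 22, m, 22), (s, n, 22, p, 11), (s, n, 22, r, 28), (s, n, 22, u, 10), (s, v, 22, b, 9), (s, v, 22, d, 18), (s, v, 22, m, 22), (s, v, 22, p, 11), (s, v, 22, r, 28), (s, v, 22, u, 10), (s, x, 22, b, 9), (s, x, 22, d, 18), (s, x, 22, m, 22), (s, x, 22, p, 11), (s, x, 22, r, 28), (s, x, 22, u, 10), (s, z, 22, b, 9), (s, z, 22, d, 18), (s, z, 22, m, 22), (s, z, 22, p, 11), (s, z, 22, r, 28), (s, z, 22, u, 10)}
Selection C = m: {(m, k, 39, c, 31), (m, k, 39, q, 12), (m, k, 39, r, 36), (m, y, 39, c, 31), (m, y, 39, q, 12), (m, y, 39, r, 36)}
Keep only column(s) E, C, G, A: {(k, m, c, 31), (k, m, q, 12), (k, m, r, 36), (y, m, c, 31), (y, m, q, 12), (y, m, r, 36)}
Selection E != y: {(k, m, c, 31), (k, m, q, 12), (k, m, r, 36)}
Keep only column(s) G, E, C: {(c, k, m), (q, k, m), (r, k, m)}

{(c, k, m), (q, k, m), (r, k, m)}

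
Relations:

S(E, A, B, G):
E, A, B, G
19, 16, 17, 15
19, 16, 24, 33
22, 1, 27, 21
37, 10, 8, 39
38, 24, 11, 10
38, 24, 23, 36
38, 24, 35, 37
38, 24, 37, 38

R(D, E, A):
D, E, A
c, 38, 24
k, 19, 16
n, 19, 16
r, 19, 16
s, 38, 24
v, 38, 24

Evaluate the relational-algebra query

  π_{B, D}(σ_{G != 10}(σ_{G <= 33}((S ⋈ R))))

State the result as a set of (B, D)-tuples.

S ⋈ R (natural join on E, A): {(19, 16, 17, 15, k), (19, 16, 17, 15, n), (19, 16, 17, 15, r), (19, 16, 24, 33, k), (19, 16, 24, 33, n), (19, 16, 24, 33, r), (38, 24, 11, 10, c), (38, 24, 11, 10, s), (38, 24, 11, 10, v), (38, 24, 23, 36, c), (38, 24, 23, 36, s), (38, 24, 23, 36, v), (38, 24, 35, 37, c), (38, 24, 35, 37, s), (38, 24, 35, 37, v), (38, 24, 37, 38, c), (38, 24, 37, 38, s), (38, 24, 37, 38, v)}
σ[G <= 33]: keep tuples satisfying G <= 33 → {(19, 16, 17, 15, k), (19, 16, 17, 15, n), (19, 16, 17, 15, r), (19, 16, 24, 33, k), (19, 16, 24, 33, n), (19, 16, 24, 33, r), (38, 24, 11, 10, c), (38, 24, 11, 10, s), (38, 24, 11, 10, v)}
σ[G != 10]: keep tuples satisfying G != 10 → {(19, 16, 17, 15, k), (19, 16, 17, 15, n), (19, 16, 17, 15, r), (19, 16, 24, 33, k), (19, 16, 24, 33, n), (19, 16, 24, 33, r)}
π_{B, D} gives {(17, k), (17, n), (17, r), (24, k), (24, n), (24, r)}.

{(17, k), (17, n), (17, r), (24, k), (24, n), (24, r)}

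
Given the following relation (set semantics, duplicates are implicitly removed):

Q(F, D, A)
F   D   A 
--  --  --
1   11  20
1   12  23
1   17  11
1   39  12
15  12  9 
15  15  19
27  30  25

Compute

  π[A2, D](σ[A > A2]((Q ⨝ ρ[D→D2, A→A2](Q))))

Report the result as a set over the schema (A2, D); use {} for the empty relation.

{(11, 11), (11, 12), (11, 39), (12, 11), (12, 12), (20, 12), (9, 15)}

ρ[D→D2, A→A2]: schema becomes (F, D2, A2); tuples unchanged.
Joining Q and ρ[D→D2, A→A2](Q) on F yields {(1, 11, 20, 11, 20), (1, 11, 20, 12, 23), (1, 11, 20, 17, 11), (1, 11, 20, 39, 12), (1, 12, 23, 11, 20), (1, 12, 23, 12, 23), (1, 12, 23, 17, 11), (1, 12, 23, 39, 12), (1, 17, 11, 11, 20), (1, 17, 11, 12, 23), (1, 17, 11, 17, 11), (1, 17, 11, 39, 12), (1, 39, 12, 11, 20), (1, 39, 12, 12, 23), (1, 39, 12, 17, 11), (1, 39, 12, 39, 12), (15, 12, 9, 12, 9), (15, 12, 9, 15, 19), (15, 15, 19, 12, 9), (15, 15, 19, 15, 19), (27, 30, 25, 30, 25)}.
Apply σ_{A > A2}; surviving tuples: {(1, 11, 20, 17, 11), (1, 11, 20, 39, 12), (1, 12, 23, 11, 20), (1, 12, 23, 17, 11), (1, 12, 23, 39, 12), (1, 39, 12, 17, 11), (15, 15, 19, 12, 9)}
π[A2, D]: project onto (A2, D) → {(11, 11), (11, 12), (11, 39), (12, 11), (12, 12), (20, 12), (9, 15)}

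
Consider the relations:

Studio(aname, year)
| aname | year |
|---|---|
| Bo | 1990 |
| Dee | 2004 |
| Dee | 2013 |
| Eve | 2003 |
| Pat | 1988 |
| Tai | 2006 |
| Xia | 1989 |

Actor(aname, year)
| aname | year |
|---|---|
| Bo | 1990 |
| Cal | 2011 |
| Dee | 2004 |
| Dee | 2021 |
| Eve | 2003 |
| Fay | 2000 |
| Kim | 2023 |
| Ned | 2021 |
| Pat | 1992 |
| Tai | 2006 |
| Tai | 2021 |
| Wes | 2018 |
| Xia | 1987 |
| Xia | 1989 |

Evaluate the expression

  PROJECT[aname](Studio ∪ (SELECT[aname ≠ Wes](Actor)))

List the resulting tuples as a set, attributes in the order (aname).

Apply σ_{aname ≠ Wes}; surviving tuples: {(Bo, 1990), (Cal, 2011), (Dee, 2004), (Dee, 2021), (Eve, 2003), (Fay, 2000), (Kim, 2023), (Ned, 2021), (Pat, 1992), (Tai, 2006), (Tai, 2021), (Xia, 1987), (Xia, 1989)}
Taking the union: {(Bo, 1990), (Cal, 2011), (Dee, 2004), (Dee, 2013), (Dee, 2021), (Eve, 2003), (Fay, 2000), (Kim, 2023), (Ned, 2021), (Pat, 1988), (Pat, 1992), (Tai, 2006), (Tai, 2021), (Xia, 1987), (Xia, 1989)}
Keep only column(s) aname (5 duplicate(s) eliminated): {Bo, Cal, Dee, Eve, Fay, Kim, Ned, Pat, Tai, Xia}

{Bo, Cal, Dee, Eve, Fay, Kim, Ned, Pat, Tai, Xia}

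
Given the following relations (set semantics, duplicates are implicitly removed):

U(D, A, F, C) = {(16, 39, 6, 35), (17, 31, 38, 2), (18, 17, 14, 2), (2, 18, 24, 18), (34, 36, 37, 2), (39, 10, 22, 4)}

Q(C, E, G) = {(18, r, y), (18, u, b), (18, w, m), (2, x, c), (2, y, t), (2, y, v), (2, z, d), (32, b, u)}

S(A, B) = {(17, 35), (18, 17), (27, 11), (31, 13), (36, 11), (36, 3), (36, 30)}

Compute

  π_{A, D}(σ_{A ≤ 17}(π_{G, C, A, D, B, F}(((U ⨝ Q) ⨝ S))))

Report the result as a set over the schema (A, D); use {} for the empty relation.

{(17, 18)}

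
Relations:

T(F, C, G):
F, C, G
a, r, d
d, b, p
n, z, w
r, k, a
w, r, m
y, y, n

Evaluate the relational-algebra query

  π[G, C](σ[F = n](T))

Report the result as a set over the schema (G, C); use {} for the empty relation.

Selection F = n: {(n, z, w)}
π[G, C]: project onto (G, C) → {(w, z)}

{(w, z)}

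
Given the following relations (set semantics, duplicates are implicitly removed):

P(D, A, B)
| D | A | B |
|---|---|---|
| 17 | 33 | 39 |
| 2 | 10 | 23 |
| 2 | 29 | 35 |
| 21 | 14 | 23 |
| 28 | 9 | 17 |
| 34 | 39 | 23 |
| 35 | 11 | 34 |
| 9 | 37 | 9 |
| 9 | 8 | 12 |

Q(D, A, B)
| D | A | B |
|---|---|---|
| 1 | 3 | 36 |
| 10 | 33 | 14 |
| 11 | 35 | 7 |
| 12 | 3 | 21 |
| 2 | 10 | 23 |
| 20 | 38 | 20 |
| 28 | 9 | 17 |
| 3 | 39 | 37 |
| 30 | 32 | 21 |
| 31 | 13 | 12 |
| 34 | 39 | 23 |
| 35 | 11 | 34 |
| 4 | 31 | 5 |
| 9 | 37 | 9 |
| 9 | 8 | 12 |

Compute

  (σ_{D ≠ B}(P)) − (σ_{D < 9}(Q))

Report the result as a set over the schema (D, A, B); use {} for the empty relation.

σ[D ≠ B]: keep tuples satisfying D ≠ B → {(17, 33, 39), (2, 10, 23), (2, 29, 35), (21, 14, 23), (28, 9, 17), (34, 39, 23), (35, 11, 34), (9, 8, 12)}
σ[D < 9]: keep tuples satisfying D < 9 → {(1, 3, 36), (2, 10, 23), (3, 39, 37), (4, 31, 5)}
Taking the difference: {(17, 33, 39), (2, 29, 35), (21, 14, 23), (28, 9, 17), (34, 39, 23), (35, 11, 34), (9, 8, 12)}

{(17, 33, 39), (2, 29, 35), (21, 14, 23), (28, 9, 17), (34, 39, 23), (35, 11, 34), (9, 8, 12)}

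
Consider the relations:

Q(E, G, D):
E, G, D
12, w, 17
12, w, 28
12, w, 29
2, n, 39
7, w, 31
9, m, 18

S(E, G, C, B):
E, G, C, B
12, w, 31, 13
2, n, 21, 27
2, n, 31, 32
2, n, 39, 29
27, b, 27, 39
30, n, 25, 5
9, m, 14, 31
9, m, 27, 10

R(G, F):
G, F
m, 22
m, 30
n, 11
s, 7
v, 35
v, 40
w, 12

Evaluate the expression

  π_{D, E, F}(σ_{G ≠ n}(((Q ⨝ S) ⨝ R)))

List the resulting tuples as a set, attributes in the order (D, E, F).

{(17, 12, 12), (18, 9, 22), (18, 9, 30), (28, 12, 12), (29, 12, 12)}

Natural join on E, G: {(12, w, 17, 31, 13), (12, w, 28, 31, 13), (12, w, 29, 31, 13), (2, n, 39, 21, 27), (2, n, 39, 31, 32), (2, n, 39, 39, 29), (9, m, 18, 14, 31), (9, m, 18, 27, 10)}
Natural join on G: {(12, w, 17, 31, 13, 12), (12, w, 28, 31, 13, 12), (12, w, 29, 31, 13, 12), (2, n, 39, 21, 27, 11), (2, n, 39, 31, 32, 11), (2, n, 39, 39, 29, 11), (9, m, 18, 14, 31, 22), (9, m, 18, 14, 31, 30), (9, m, 18, 27, 10, 22), (9, m, 18, 27, 10, 30)}
Selection G ≠ n: {(12, w, 17, 31, 13, 12), (12, w, 28, 31, 13, 12), (12, w, 29, 31, 13, 12), (9, m, 18, 14, 31, 22), (9, m, 18, 14, 31, 30), (9, m, 18, 27, 10, 22), (9, m, 18, 27, 10, 30)}
Keep only column(s) D, E, F (2 duplicate(s) eliminated): {(17, 12, 12), (18, 9, 22), (18, 9, 30), (28, 12, 12), (29, 12, 12)}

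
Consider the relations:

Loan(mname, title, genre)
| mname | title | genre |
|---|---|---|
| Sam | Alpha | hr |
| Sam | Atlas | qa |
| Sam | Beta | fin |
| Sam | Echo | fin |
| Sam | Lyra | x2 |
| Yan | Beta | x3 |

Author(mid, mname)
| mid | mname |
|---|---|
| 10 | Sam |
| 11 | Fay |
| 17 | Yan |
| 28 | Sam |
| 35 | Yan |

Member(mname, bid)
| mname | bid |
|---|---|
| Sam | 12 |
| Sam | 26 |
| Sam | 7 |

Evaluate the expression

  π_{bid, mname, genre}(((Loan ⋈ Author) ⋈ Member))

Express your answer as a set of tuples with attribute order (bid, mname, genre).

{(12, Sam, fin), (12, Sam, hr), (12, Sam, qa), (12, Sam, x2), (26, Sam, fin), (26, Sam, hr), (26, Sam, qa), (26, Sam, x2), (7, Sam, fin), (7, Sam, hr), (7, Sam, qa), (7, Sam, x2)}

Loan ⋈ Author (natural join on mname): {(Sam, Alpha, hr, 10), (Sam, Alpha, hr, 28), (Sam, Atlas, qa, 10), (Sam, Atlas, qa, 28), (Sam, Beta, fin, 10), (Sam, Beta, fin, 28), (Sam, Echo, fin, 10), (Sam, Echo, fin, 28), (Sam, Lyra, x2, 10), (Sam, Lyra, x2, 28), (Yan, Beta, x3, 17), (Yan, Beta, x3, 35)}
(Loan ⋈ Author) ⋈ Member (natural join on mname): {(Sam, Alpha, hr, 10, 12), (Sam, Alpha, hr, 10, 26), (Sam, Alpha, hr, 10, 7), (Sam, Alpha, hr, 28, 12), (Sam, Alpha, hr, 28, 26), (Sam, Alpha, hr, 28, 7), (Sam, Atlas, qa, 10, 12), (Sam, Atlas, qa, 10, 26), (Sam, Atlas, qa, 10, 7), (Sam, Atlas, qa, 28, 12), (Sam, Atlas, qa, 28, 26), (Sam, Atlas, qa, 28, 7), (Sam, Beta, fin, 10, 12), (Sam, Beta, fin, 10, 26), (Sam, Beta, fin, 10, 7), (Sam, Beta, fin, 28, 12), (Sam, Beta, fin, 28, 26), (Sam, Beta, fin, 28, 7), (Sam, Echo, fin, 10, 12), (Sam, Echo, fin, 10, 26), (Sam, Echo, fin, 10, 7), (Sam, Echo, fin, 28, 12), (Sam, Echo, fin, 28, 26), (Sam, Echo, fin, 28, 7), (Sam, Lyra, x2, 10, 12), (Sam, Lyra, x2, 10, 26), (Sam, Lyra, x2, 10, 7), (Sam, Lyra, x2, 28, 12), (Sam, Lyra, x2, 28, 26), (Sam, Lyra, x2, 28, 7)}
Keep only column(s) bid, mname, genre (18 duplicate(s) eliminated): {(12, Sam, fin), (12, Sam, hr), (12, Sam, qa), (12, Sam, x2), (26, Sam, fin), (26, Sam, hr), (26, Sam, qa), (26, Sam, x2), (7, Sam, fin), (7, Sam, hr), (7, Sam, qa), (7, Sam, x2)}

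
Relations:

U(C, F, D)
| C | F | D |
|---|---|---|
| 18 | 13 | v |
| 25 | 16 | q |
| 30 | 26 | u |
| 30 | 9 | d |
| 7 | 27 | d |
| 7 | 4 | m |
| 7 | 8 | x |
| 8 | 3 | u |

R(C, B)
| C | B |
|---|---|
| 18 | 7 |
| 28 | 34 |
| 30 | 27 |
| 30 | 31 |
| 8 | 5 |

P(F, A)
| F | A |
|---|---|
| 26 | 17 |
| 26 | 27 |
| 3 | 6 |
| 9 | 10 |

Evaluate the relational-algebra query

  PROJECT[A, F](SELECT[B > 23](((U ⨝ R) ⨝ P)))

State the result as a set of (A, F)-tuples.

Joining U and R on C yields {(18, 13, v, 7), (30, 26, u, 27), (30, 26, u, 31), (30, 9, d, 27), (30, 9, d, 31), (8, 3, u, 5)}.
Joining (U ⨝ R) and P on F yields {(30, 26, u, 27, 17), (30, 26, u, 27, 27), (30, 26, u, 31, 17), (30, 26, u, 31, 27), (30, 9, d, 27, 10), (30, 9, d, 31, 10), (8, 3, u, 5, 6)}.
σ[B > 23]: keep tuples satisfying B > 23 → {(30, 26, u, 27, 17), (30, 26, u, 27, 27), (30, 26, u, 31, 17), (30, 26, u, 31, 27), (30, 9, d, 27, 10), (30, 9, d, 31, 10)}
π_{A, F} gives {(10, 9), (17, 26), (27, 26)} (3 duplicate(s) eliminated).

{(10, 9), (17, 26), (27, 26)}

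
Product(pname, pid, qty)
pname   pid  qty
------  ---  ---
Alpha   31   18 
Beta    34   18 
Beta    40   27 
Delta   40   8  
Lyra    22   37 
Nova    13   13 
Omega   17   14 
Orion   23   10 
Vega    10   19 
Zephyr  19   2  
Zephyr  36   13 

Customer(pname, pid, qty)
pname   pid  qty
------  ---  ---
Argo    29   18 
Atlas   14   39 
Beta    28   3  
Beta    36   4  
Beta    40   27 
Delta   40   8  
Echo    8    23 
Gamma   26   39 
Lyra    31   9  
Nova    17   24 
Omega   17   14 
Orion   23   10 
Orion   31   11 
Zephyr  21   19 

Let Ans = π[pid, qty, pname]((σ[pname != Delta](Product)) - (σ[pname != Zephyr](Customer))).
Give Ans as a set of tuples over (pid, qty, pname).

Selection pname != Delta: {(Alpha, 31, 18), (Beta, 34, 18), (Beta, 40, 27), (Lyra, 22, 37), (Nova, 13, 13), (Omega, 17, 14), (Orion, 23, 10), (Vega, 10, 19), (Zephyr, 19, 2), (Zephyr, 36, 13)}
Selection pname != Zephyr: {(Argo, 29, 18), (Atlas, 14, 39), (Beta, 28, 3), (Beta, 36, 4), (Beta, 40, 27), (Delta, 40, 8), (Echo, 8, 23), (Gamma, 26, 39), (Lyra, 31, 9), (Nova, 17, 24), (Omega, 17, 14), (Orion, 23, 10), (Orion, 31, 11)}
Set difference of the two operands is {(Alpha, 31, 18), (Beta, 34, 18), (Lyra, 22, 37), (Nova, 13, 13), (Vega, 10, 19), (Zephyr, 19, 2), (Zephyr, 36, 13)}.
π[pid, qty, pname]: project onto (pid, qty, pname) → {(10, 19, Vega), (13, 13, Nova), (19, 2, Zephyr), (22, 37, Lyra), (31, 18, Alpha), (34, 18, Beta), (36, 13, Zephyr)}

{(10, 19, Vega), (13, 13, Nova), (19, 2, Zephyr), (22, 37, Lyra), (31, 18, Alpha), (34, 18, Beta), (36, 13, Zephyr)}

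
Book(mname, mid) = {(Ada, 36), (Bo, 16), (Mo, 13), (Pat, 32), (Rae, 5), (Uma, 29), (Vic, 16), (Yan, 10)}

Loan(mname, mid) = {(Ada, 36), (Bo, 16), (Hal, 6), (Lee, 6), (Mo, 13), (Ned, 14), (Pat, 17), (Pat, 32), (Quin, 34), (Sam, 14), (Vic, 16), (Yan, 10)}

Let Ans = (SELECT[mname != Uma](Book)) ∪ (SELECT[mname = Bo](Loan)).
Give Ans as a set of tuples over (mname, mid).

Filtering on mname != Uma leaves {(Ada, 36), (Bo, 16), (Mo, 13), (Pat, 32), (Rae, 5), (Vic, 16), (Yan, 10)}.
Filtering on mname = Bo leaves {(Bo, 16)}.
Union: {(Ada, 36), (Bo, 16), (Mo, 13), (Pat, 32), (Rae, 5), (Vic, 16), (Yan, 10)} with {(Bo, 16)} → {(Ada, 36), (Bo, 16), (Mo, 13), (Pat, 32), (Rae, 5), (Vic, 16), (Yan, 10)}

{(Ada, 36), (Bo, 16), (Mo, 13), (Pat, 32), (Rae, 5), (Vic, 16), (Yan, 10)}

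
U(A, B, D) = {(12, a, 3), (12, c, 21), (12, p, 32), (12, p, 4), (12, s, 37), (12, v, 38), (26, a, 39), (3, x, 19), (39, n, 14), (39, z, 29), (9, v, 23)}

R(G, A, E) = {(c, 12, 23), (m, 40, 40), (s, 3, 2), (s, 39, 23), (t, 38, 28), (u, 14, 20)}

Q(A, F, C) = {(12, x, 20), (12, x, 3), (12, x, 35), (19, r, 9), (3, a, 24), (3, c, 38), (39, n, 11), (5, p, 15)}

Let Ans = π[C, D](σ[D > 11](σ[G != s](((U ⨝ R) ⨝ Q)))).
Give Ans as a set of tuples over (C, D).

{(20, 21), (20, 32), (20, 37), (20, 38), (3, 21), (3, 32), (3, 37), (3, 38), (35, 21), (35, 32), (35, 37), (35, 38)}

U ⋈ R (natural join on A): {(12, a, 3, c, 23), (12, c, 21, c, 23), (12, p, 32, c, 23), (12, p, 4, c, 23), (12, s, 37, c, 23), (12, v, 38, c, 23), (3, x, 19, s, 2), (39, n, 14, s, 23), (39, z, 29, s, 23)}
(U ⨝ R) ⋈ Q (natural join on A): {(12, a, 3, c, 23, x, 20), (12, a, 3, c, 23, x, 3), (12, a, 3, c, 23, x, 35), (12, c, 21, c, 23, x, 20), (12, c, 21, c, 23, x, 3), (12, c, 21, c, 23, x, 35), (12, p, 32, c, 23, x, 20), (12, p, 32, c, 23, x, 3), (12, p, 32, c, 23, x, 35), (12, p, 4, c, 23, x, 20), (12, p, 4, c, 23, x, 3), (12, p, 4, c, 23, x, 35), (12, s, 37, c, 23, x, 20), (12, s, 37, c, 23, x, 3), (12, s, 37, c, 23, x, 35), (12, v, 38, c, 23, x, 20), (12, v, 38, c, 23, x, 3), (12, v, 38, c, 23, x, 35), (3, x, 19, s, 2, a, 24), (3, x, 19, s, 2, c, 38), (39, n, 14, s, 23, n, 11), (39, z, 29, s, 23, n, 11)}
Selection G != s: {(12, a, 3, c, 23, x, 20), (12, a, 3, c, 23, x, 3), (12, a, 3, c, 23, x, 35), (12, c, 21, c, 23, x, 20), (12, c, 21, c, 23, x, 3), (12, c, 21, c, 23, x, 35), (12, p, 32, c, 23, x, 20), (12, p, 32, c, 23, x, 3), (12, p, 32, c, 23, x, 35), (12, p, 4, c, 23, x, 20), (12, p, 4, c, 23, x, 3), (12, p, 4, c, 23, x, 35), (12, s, 37, c, 23, x, 20), (12, s, 37, c, 23, x, 3), (12, s, 37, c, 23, x, 35), (12, v, 38, c, 23, x, 20), (12, v, 38, c, 23, x, 3), (12, v, 38, c, 23, x, 35)}
Selection D > 11: {(12, c, 21, c, 23, x, 20), (12, c, 21, c, 23, x, 3), (12, c, 21, c, 23, x, 35), (12, p, 32, c, 23, x, 20), (12, p, 32, c, 23, x, 3), (12, p, 32, c, 23, x, 35), (12, s, 37, c, 23, x, 20), (12, s, 37, c, 23, x, 3), (12, s, 37, c, 23, x, 35), (12, v, 38, c, 23, x, 20), (12, v, 38, c, 23, x, 3), (12, v, 38, c, 23, x, 35)}
π_{C, D} gives {(20, 21), (20, 32), (20, 37), (20, 38), (3, 21), (3, 32), (3, 37), (3, 38), (35, 21), (35, 32), (35, 37), (35, 38)}.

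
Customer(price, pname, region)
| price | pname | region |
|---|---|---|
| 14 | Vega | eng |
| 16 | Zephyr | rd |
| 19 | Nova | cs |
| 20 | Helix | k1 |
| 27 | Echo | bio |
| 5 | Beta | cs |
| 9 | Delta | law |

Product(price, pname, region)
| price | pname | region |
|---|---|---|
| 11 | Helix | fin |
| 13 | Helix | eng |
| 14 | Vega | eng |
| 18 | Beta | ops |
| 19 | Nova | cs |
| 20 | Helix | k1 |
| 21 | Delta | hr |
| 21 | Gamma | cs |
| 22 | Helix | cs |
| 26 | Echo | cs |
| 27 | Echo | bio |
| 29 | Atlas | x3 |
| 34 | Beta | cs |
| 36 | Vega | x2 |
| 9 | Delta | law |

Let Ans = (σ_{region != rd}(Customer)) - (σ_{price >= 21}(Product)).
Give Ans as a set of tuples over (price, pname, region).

{(14, Vega, eng), (19, Nova, cs), (20, Helix, k1), (5, Beta, cs), (9, Delta, law)}

Apply σ_{region != rd}; surviving tuples: {(14, Vega, eng), (19, Nova, cs), (20, Helix, k1), (27, Echo, bio), (5, Beta, cs), (9, Delta, law)}
Apply σ_{price >= 21}; surviving tuples: {(21, Delta, hr), (21, Gamma, cs), (22, Helix, cs), (26, Echo, cs), (27, Echo, bio), (29, Atlas, x3), (34, Beta, cs), (36, Vega, x2)}
Taking the difference: {(14, Vega, eng), (19, Nova, cs), (20, Helix, k1), (5, Beta, cs), (9, Delta, law)}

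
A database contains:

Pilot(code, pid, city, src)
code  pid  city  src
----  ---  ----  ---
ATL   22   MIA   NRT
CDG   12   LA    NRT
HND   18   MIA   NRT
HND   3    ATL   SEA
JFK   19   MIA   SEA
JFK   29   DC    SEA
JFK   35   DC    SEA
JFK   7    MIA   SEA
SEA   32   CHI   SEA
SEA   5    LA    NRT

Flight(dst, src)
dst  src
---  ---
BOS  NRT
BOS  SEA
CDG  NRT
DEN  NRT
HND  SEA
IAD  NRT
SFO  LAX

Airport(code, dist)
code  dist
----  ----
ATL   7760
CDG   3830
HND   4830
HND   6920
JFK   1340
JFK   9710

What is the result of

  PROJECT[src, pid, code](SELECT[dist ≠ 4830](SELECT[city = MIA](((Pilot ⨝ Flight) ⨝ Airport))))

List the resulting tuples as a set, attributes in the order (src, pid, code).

Pilot ⋈ Flight (natural join on src): {(ATL, 22, MIA, NRT, BOS), (ATL, 22, MIA, NRT, CDG), (ATL, 22, MIA, NRT, DEN), (ATL, 22, MIA, NRT, IAD), (CDG, 12, LA, NRT, BOS), (CDG, 12, LA, NRT, CDG), (CDG, 12, LA, NRT, DEN), (CDG, 12, LA, NRT, IAD), (HND, 18, MIA, NRT, BOS), (HND, 18, MIA, NRT, CDG), (HND, 18, MIA, NRT, DEN), (HND, 18, MIA, NRT, IAD), (HND, 3, ATL, SEA, BOS), (HND, 3, ATL, SEA, HND), (JFK, 19, MIA, SEA, BOS), (JFK, 19, MIA, SEA, HND), (JFK, 29, DC, SEA, BOS), (JFK, 29, DC, SEA, HND), (JFK, 35, DC, SEA, BOS), (JFK, 35, DC, SEA, HND), (JFK, 7, MIA, SEA, BOS), (JFK, 7, MIA, SEA, HND), (SEA, 32, CHI, SEA, BOS), (SEA, 32, CHI, SEA, HND), (SEA, 5, LA, NRT, BOS), (SEA, 5, LA, NRT, CDG), (SEA, 5, LA, NRT, DEN), (SEA, 5, LA, NRT, IAD)}
(Pilot ⨝ Flight) ⋈ Airport (natural join on code): {(ATL, 22, MIA, NRT, BOS, 7760), (ATL, 22, MIA, NRT, CDG, 7760), (ATL, 22, MIA, NRT, DEN, 7760), (ATL, 22, MIA, NRT, IAD, 7760), (CDG, 12, LA, NRT, BOS, 3830), (CDG, 12, LA, NRT, CDG, 3830), (CDG, 12, LA, NRT, DEN, 3830), (CDG, 12, LA, NRT, IAD, 3830), (HND, 18, MIA, NRT, BOS, 4830), (HND, 18, MIA, NRT, BOS, 6920), (HND, 18, MIA, NRT, CDG, 4830), (HND, 18, MIA, NRT, CDG, 6920), (HND, 18, MIA, NRT, DEN, 4830), (HND, 18, MIA, NRT, DEN, 6920), (HND, 18, MIA, NRT, IAD, 4830), (HND, 18, MIA, NRT, IAD, 6920), (HND, 3, ATL, SEA, BOS, 4830), (HND, 3, ATL, SEA, BOS, 6920), (HND, 3, ATL, SEA, HND, 4830), (HND, 3, ATL, SEA, HND, 6920), (JFK, 19, MIA, SEA, BOS, 1340), (JFK, 19, MIA, SEA, BOS, 9710), (JFK, 19, MIA, SEA, HND, 1340), (JFK, 19, MIA, SEA, HND, 9710), (JFK, 29, DC, SEA, BOS, 1340), (JFK, 29, DC, SEA, BOS, 9710), (JFK, 29, DC, SEA, HND, 1340), (JFK, 29, DC, SEA, HND, 9710), (JFK, 35, DC, SEA, BOS, 1340), (JFK, 35, DC, SEA, BOS, 9710), (JFK, 35, DC, SEA, HND, 1340), (JFK, 35, DC, SEA, HND, 9710), (JFK, 7, MIA, SEA, BOS, 1340), (JFK, 7, MIA, SEA, BOS, 9710), (JFK, 7, MIA, SEA, HND, 1340), (JFK, 7, MIA, SEA, HND, 9710)}
Selection city = MIA: {(ATL, 22, MIA, NRT, BOS, 7760), (ATL, 22, MIA, NRT, CDG, 7760), (ATL, 22, MIA, NRT, DEN, 7760), (ATL, 22, MIA, NRT, IAD, 7760), (HND, 18, MIA, NRT, BOS, 4830), (HND, 18, MIA, NRT, BOS, 6920), (HND, 18, MIA, NRT, CDG, 4830), (HND, 18, MIA, NRT, CDG, 6920), (HND, 18, MIA, NRT, DEN, 4830), (HND, 18, MIA, NRT, DEN, 6920), (HND, 18, MIA, NRT, IAD, 4830), (HND, 18, MIA, NRT, IAD, 6920), (JFK, 19, MIA, SEA, BOS, 1340), (JFK, 19, MIA, SEA, BOS, 9710), (JFK, 19, MIA, SEA, HND, 1340), (JFK, 19, MIA, SEA, HND, 9710), (JFK, 7, MIA, SEA, BOS, 1340), (JFK, 7, MIA, SEA, BOS, 9710), (JFK, 7, MIA, SEA, HND, 1340), (JFK, 7, MIA, SEA, HND, 9710)}
Selection dist ≠ 4830: {(ATL, 22, MIA, NRT, BOS, 7760), (ATL, 22, MIA, NRT, CDG, 7760), (ATL, 22, MIA, NRT, DEN, 7760), (ATL, 22, MIA, NRT, IAD, 7760), (HND, 18, MIA, NRT, BOS, 6920), (HND, 18, MIA, NRT, CDG, 6920), (HND, 18, MIA, NRT, DEN, 6920), (HND, 18, MIA, NRT, IAD, 6920), (JFK, 19, MIA, SEA, BOS, 1340), (JFK, 19, MIA, SEA, BOS, 9710), (JFK, 19, MIA, SEA, HND, 1340), (JFK, 19, MIA, SEA, HND, 9710), (JFK, 7, MIA, SEA, BOS, 1340), (JFK, 7, MIA, SEA, BOS, 9710), (JFK, 7, MIA, SEA, HND, 1340), (JFK, 7, MIA, SEA, HND, 9710)}
Keep only column(s) src, pid, code (12 duplicate(s) eliminated): {(NRT, 18, HND), (NRT, 22, ATL), (SEA, 19, JFK), (SEA, 7, JFK)}

{(NRT, 18, HND), (NRT, 22, ATL), (SEA, 19, JFK), (SEA, 7, JFK)}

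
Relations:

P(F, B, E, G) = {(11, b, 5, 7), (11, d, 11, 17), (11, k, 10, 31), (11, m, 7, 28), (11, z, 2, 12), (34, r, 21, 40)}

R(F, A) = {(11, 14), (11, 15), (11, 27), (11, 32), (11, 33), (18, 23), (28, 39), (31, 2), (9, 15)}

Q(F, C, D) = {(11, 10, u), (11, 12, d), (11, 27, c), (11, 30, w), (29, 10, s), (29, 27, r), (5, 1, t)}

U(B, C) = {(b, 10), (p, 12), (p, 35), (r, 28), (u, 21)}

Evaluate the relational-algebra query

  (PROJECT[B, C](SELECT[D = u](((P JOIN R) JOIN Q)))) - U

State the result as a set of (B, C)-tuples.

Joining P and R on F yields {(11, b, 5, 7, 14), (11, b, 5, 7, 15), (11, b, 5, 7, 27), (11, b, 5, 7, 32), (11, b, 5, 7, 33), (11, d, 11, 17, 14), (11, d, 11, 17, 15), (11, d, 11, 17, 27), (11, d, 11, 17, 32), (11, d, 11, 17, 33), (11, k, 10, 31, 14), (11, k, 10, 31, 15), (11, k, 10, 31, 27), (11, k, 10, 31, 32), (11, k, 10, 31, 33), (11, m, 7, 28, 14), (11, m, 7, 28, 15), (11, m, 7, 28, 27), (11, m, 7, 28, 32), (11, m, 7, 28, 33), (11, z, 2, 12, 14), (11, z, 2, 12, 15), (11, z, 2, 12, 27), (11, z, 2, 12, 32), (11, z, 2, 12, 33)}.
Joining (P JOIN R) and Q on F yields {(11, b, 5, 7, 14, 10, u), (11, b, 5, 7, 14, 12, d), (11, b, 5, 7, 14, 27, c), (11, b, 5, 7, 14, 30, w), (11, b, 5, 7, 15, 10, u), (11, b, 5, 7, 15, 12, d), (11, b, 5, 7, 15, 27, c), (11, b, 5, 7, 15, 30, w), (11, b, 5, 7, 27, 10, u), (11, b, 5, 7, 27, 12, d), (11, b, 5, 7, 27, 27, c), (11, b, 5, 7, 27, 30, w), (11, b, 5, 7, 32, 10, u), (11, b, 5, 7, 32, 12, d), (11, b, 5, 7, 32, 27, c), (11, b, 5, 7, 32, 30, w), (11, b, 5, 7, 33, 10, u), (11, b, 5, 7, 33, 12, d), (11, b, 5, 7, 33, 27, c), (11, b, 5, 7, 33, 30, w), (11, d, 11, 17, 14, 10, u), (11, d, 11, 17, 14, 12, d), (11, d, 11, 17, 14, 27, c), (11, d, 11, 17, 14, 30, w), (11, d, 11, 17, 15, 10, u), (11, d, 11, 17, 15, 12, d), (11, d, 11, 17, 15, 27, c), (11, d, 11, 17, 15, 30, w), (11, d, 11, 17, 27, 10, u), (11, d, 11, 17, 27, 12, d), (11, d, 11, 17, 27, 27, c), (11, d, 11, 17, 27, 30, w), (11, d, 11, 17, 32, 10, u), (11, d, 11, 17, 32, 12, d), (11, d, 11, 17, 32, 27, c), (11, d, 11, 17, 32, 30, w), (11, d, 11, 17, 33, 10, u), (11, d, 11, 17, 33, 12, d), (11, d, 11, 17, 33, 27, c), (11, d, 11, 17, 33, 30, w), (11, k, 10, 31, 14, 10, u), (11, k, 10, 31, 14, 12, d), (11, k, 10, 31, 14, 27, c), (11, k, 10, 31, 14, 30, w), (11, k, 10, 31, 15, 10, u), (11, k, 10, 31, 15, 12, d), (11, k, 10, 31, 15, 27, c), (11, k, 10, 31, 15, 30, w), (11, k, 10, 31, 27, 10, u), (11, k, 10, 31, 27, 12, d), (11, k, 10, 31, 27, 27, c), (11, k, 10, 31, 27, 30, w), (11, k, 10, 31, 32, 10, u), (11, k, 10, 31, 32, 12, d), (11, k, 10, 31, 32, 27, c), (11, k, 10, 31, 32, 30, w), (11, k, 10, 31, 33, 10, u), (11, k, 10, 31, 33, 12, d), (11, k, 10, 31, 33, 27, c), (11, k, 10, 31, 33, 30, w), (11, m, 7, 28, 14, 10, u), (11, m, 7, 28, 14, 12, d), (11, m, 7, 28, 14, 27, c), (11, m, 7, 28, 14, 30, w), (11, m, 7, 28, 15, 10, u), (11, m, 7, 28, 15, 12, d), (11, m, 7, 28, 15, 27, c), (11, m, 7, 28, 15, 30, w), (11, m, 7, 28, 27, 10, u), (11, m, 7, 28, 27, 12, d), (11, m, 7, 28, 27, 27, c), (11, m, 7, 28, 27, 30, w), (11, m, 7, 28, 32, 10, u), (11, m, 7, 28, 32, 12, d), (11, m, 7, 28, 32, 27, c), (11, m, 7, 28, 32, 30, w), (11, m, 7, 28, 33, 10, u), (11, m, 7, 28, 33, 12, d), (11, m, 7, 28, 33, 27, c), (11, m, 7, 28, 33, 30, w), (11, z, 2, 12, 14, 10, u), (11, z, 2, 12, 14, 12, d), (11, z, 2, 12, 14, 27, c), (11, z, 2, 12, 14, 30, w), (11, z, 2, 12, 15, 10, u), (11, z, 2, 12, 15, 12, d), (11, z, 2, 12, 15, 27, c), (11, z, 2, 12, 15, 30, w), (11, z, 2, 12, 27, 10, u), (11, z, 2, 12, 27, 12, d), (11, z, 2, 12, 27, 27, c), (11, z, 2, 12, 27, 30, w), (11, z, 2, 12, 32, 10, u), (11, z, 2, 12, 32, 12, d), (11, z, 2, 12, 32, 27, c), (11, z, 2, 12, 32, 30, w), (11, z, 2, 12, 33, 10, u), (11, z, 2, 12, 33, 12, d), (11, z, 2, 12, 33, 27, c), (11, z, 2, 12, 33, 30, w)}.
σ[D = u]: keep tuples satisfying D = u → {(11, b, 5, 7, 14, 10, u), (11, b, 5, 7, 15, 10, u), (11, b, 5, 7, 27, 10, u), (11, b, 5, 7, 32, 10, u), (11, b, 5, 7, 33, 10, u), (11, d, 11, 17, 14, 10, u), (11, d, 11, 17, 15, 10, u), (11, d, 11, 17, 27, 10, u), (11, d, 11, 17, 32, 10, u), (11, d, 11, 17, 33, 10, u), (11, k, 10, 31, 14, 10, u), (11, k, 10, 31, 15, 10, u), (11, k, 10, 31, 27, 10, u), (11, k, 10, 31, 32, 10, u), (11, k, 10, 31, 33, 10, u), (11, m, 7, 28, 14, 10, u), (11, m, 7, 28, 15, 10, u), (11, m, 7, 28, 27, 10, u), (11, m, 7, 28, 32, 10, u), (11, m, 7, 28, 33, 10, u), (11, z, 2, 12, 14, 10, u), (11, z, 2, 12, 15, 10, u), (11, z, 2, 12, 27, 10, u), (11, z, 2, 12, 32, 10, u), (11, z, 2, 12, 33, 10, u)}
π_{B, C} gives {(b, 10), (d, 10), (k, 10), (m, 10), (z, 10)} (20 duplicate(s) eliminated).
Taking the difference: {(d, 10), (k, 10), (m, 10), (z, 10)}

{(d, 10), (k, 10), (m, 10), (z, 10)}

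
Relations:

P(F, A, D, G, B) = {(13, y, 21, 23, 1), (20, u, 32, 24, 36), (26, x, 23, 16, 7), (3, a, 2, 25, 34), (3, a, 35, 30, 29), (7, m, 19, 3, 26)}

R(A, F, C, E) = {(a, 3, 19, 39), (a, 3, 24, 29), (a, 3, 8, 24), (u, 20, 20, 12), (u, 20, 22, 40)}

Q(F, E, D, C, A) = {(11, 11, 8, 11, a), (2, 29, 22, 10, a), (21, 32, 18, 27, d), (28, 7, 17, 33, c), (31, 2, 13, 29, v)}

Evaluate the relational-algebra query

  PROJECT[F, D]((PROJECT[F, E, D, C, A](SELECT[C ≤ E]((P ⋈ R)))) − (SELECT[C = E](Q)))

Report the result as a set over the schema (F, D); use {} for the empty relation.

Joining P and R on F, A yields {(20, u, 32, 24, 36, 20, 12), (20, u, 32, 24, 36, 22, 40), (3, a, 2, 25, 34, 19, 39), (3, a, 2, 25, 34, 24, 29), (3, a, 2, 25, 34, 8, 24), (3, a, 35, 30, 29, 19, 39), (3, a, 35, 30, 29, 24, 29), (3, a, 35, 30, 29, 8, 24)}.
Apply σ_{C ≤ E}; surviving tuples: {(20, u, 32, 24, 36, 22, 40), (3, a, 2, 25, 34, 19, 39), (3, a, 2, 25, 34, 24, 29), (3, a, 2, 25, 34, 8, 24), (3, a, 35, 30, 29, 19, 39), (3, a, 35, 30, 29, 24, 29), (3, a, 35, 30, 29, 8, 24)}
π[F, E, D, C, A]: project onto (F, E, D, C, A) → {(20, 40, 32, 22, u), (3, 24, 2, 8, a), (3, 24, 35, 8, a), (3, 29, 2, 24, a), (3, 29, 35, 24, a), (3, 39, 2, 19, a), (3, 39, 35, 19, a)}
Apply σ_{C = E}; surviving tuples: {(11, 11, 8, 11, a)}
Set difference of the two operands is {(20, 40, 32, 22, u), (3, 24, 2, 8, a), (3, 24, 35, 8, a), (3, 29, 2, 24, a), (3, 29, 35, 24, a), (3, 39, 2, 19, a), (3, 39, 35, 19, a)}.
π[F, D]: project onto (F, D) (4 duplicate(s) eliminated) → {(20, 32), (3, 2), (3, 35)}

{(20, 32), (3, 2), (3, 35)}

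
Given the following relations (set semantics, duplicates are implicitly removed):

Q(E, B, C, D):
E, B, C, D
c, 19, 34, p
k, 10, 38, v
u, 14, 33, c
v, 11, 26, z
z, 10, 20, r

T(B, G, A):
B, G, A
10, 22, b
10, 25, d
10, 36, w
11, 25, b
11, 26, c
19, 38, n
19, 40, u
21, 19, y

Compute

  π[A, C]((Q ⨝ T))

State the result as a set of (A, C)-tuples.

Joining Q and T on B yields {(c, 19, 34, p, 38, n), (c, 19, 34, p, 40, u), (k, 10, 38, v, 22, b), (k, 10, 38, v, 25, d), (k, 10, 38, v, 36, w), (v, 11, 26, z, 25, b), (v, 11, 26, z, 26, c), (z, 10, 20, r, 22, b), (z, 10, 20, r, 25, d), (z, 10, 20, r, 36, w)}.
π[A, C]: project onto (A, C) → {(b, 20), (b, 26), (b, 38), (c, 26), (d, 20), (d, 38), (n, 34), (u, 34), (w, 20), (w, 38)}

{(b, 20), (b, 26), (b, 38), (c, 26), (d, 20), (d, 38), (n, 34), (u, 34), (w, 20), (w, 38)}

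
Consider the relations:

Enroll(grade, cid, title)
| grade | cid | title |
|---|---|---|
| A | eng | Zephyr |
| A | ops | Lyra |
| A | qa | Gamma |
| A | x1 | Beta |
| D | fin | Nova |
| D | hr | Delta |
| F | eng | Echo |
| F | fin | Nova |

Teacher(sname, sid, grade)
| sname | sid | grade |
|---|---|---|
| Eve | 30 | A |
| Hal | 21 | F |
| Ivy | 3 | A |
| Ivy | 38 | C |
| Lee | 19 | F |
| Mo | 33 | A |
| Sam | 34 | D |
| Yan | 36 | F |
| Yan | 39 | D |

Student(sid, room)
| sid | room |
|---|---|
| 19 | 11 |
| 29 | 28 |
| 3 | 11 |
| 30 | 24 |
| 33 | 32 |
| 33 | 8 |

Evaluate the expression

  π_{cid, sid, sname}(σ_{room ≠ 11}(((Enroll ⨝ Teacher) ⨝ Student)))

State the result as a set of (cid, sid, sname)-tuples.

Enroll ⋈ Teacher (natural join on grade): {(A, eng, Zephyr, Eve, 30), (A, eng, Zephyr, Ivy, 3), (A, eng, Zephyr, Mo, 33), (A, ops, Lyra, Eve, 30), (A, ops, Lyra, Ivy, 3), (A, ops, Lyra, Mo, 33), (A, qa, Gamma, Eve, 30), (A, qa, Gamma, Ivy, 3), (A, qa, Gamma, Mo, 33), (A, x1, Beta, Eve, 30), (A, x1, Beta, Ivy, 3), (A, x1, Beta, Mo, 33), (D, fin, Nova, Sam, 34), (D, fin, Nova, Yan, 39), (D, hr, Delta, Sam, 34), (D, hr, Delta, Yan, 39), (F, eng, Echo, Hal, 21), (F, eng, Echo, Lee, 19), (F, eng, Echo, Yan, 36), (F, fin, Nova, Hal, 21), (F, fin, Nova, Lee, 19), (F, fin, Nova, Yan, 36)}
(Enroll ⨝ Teacher) ⋈ Student (natural join on sid): {(A, eng, Zephyr, Eve, 30, 24), (A, eng, Zephyr, Ivy, 3, 11), (A, eng, Zephyr, Mo, 33, 32), (A, eng, Zephyr, Mo, 33, 8), (A, ops, Lyra, Eve, 30, 24), (A, ops, Lyra, Ivy, 3, 11), (A, ops, Lyra, Mo, 33, 32), (A, ops, Lyra, Mo, 33, 8), (A, qa, Gamma, Eve, 30, 24), (A, qa, Gamma, Ivy, 3, 11), (A, qa, Gamma, Mo, 33, 32), (A, qa, Gamma, Mo, 33, 8), (A, x1, Beta, Eve, 30, 24), (A, x1, Beta, Ivy, 3, 11), (A, x1, Beta, Mo, 33, 32), (A, x1, Beta, Mo, 33, 8), (F, eng, Echo, Lee, 19, 11), (F, fin, Nova, Lee, 19, 11)}
Selection room ≠ 11: {(A, eng, Zephyr, Eve, 30, 24), (A, eng, Zephyr, Mo, 33, 32), (A, eng, Zephyr, Mo, 33, 8), (A, ops, Lyra, Eve, 30, 24), (A, ops, Lyra, Mo, 33, 32), (A, ops, Lyra, Mo, 33, 8), (A, qa, Gamma, Eve, 30, 24), (A, qa, Gamma, Mo, 33, 32), (A, qa, Gamma, Mo, 33, 8), (A, x1, Beta, Eve, 30, 24), (A, x1, Beta, Mo, 33, 32), (A, x1, Beta, Mo, 33, 8)}
π_{cid, sid, sname} gives {(eng, 30, Eve), (eng, 33, Mo), (ops, 30, Eve), (ops, 33, Mo), (qa, 30, Eve), (qa, 33, Mo), (x1, 30, Eve), (x1, 33, Mo)} (4 duplicate(s) eliminated).

{(eng, 30, Eve), (eng, 33, Mo), (ops, 30, Eve), (ops, 33, Mo), (qa, 30, Eve), (qa, 33, Mo), (x1, 30, Eve), (x1, 33, Mo)}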